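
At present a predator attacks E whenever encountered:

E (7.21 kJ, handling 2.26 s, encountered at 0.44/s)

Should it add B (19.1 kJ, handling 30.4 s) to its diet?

On E alone, R = ΣλE/(1+Σλh) = 3.172/1.994 = 1.591 kJ/s.
B: E/h = 19.1/30.4 = 0.6283 kJ/s.
0.6283 < 1.591, so adding B would lower the average — exclude it.

No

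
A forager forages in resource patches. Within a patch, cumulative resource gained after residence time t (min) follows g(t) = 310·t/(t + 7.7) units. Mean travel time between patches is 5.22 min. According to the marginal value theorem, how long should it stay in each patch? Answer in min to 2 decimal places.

Optimal t* satisfies g'(t*) = g(t*)/(T + t*).
g'(t) = 310·7.7/(t + 7.7)². Setting 310·7.7/(t+7.7)² = 310t/[(t+7.7)(5.22+t)] gives 7.7(5.22+t) = t(t+7.7), so t² = 7.7×5.22 = 40.19.
t* = √40.19 = 6.34 min.

6.34 min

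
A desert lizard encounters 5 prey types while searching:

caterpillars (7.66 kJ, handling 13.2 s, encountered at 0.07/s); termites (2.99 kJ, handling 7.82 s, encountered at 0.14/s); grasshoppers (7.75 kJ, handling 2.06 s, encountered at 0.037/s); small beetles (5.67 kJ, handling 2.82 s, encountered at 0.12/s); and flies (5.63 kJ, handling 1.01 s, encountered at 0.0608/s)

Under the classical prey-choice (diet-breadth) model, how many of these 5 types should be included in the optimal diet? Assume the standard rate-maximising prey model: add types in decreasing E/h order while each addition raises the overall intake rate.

3

Rank by E/h (kJ/s): flies 5.57, grasshoppers 3.76, small beetles 2.01, caterpillars 0.58, termites 0.382. Include each in turn until the next type's E/h falls below the running intake rate.
Rate on top 1: 0.3225. grasshoppers: 3.76 > 0.3225 → include.
Rate on top 2: 0.553. small beetles: 2.01 > 0.553 → include.
Rate on top 3: 0.8871. caterpillars: 0.58 < 0.8871 → exclude; stop.
Optimal diet: flies, grasshoppers, small beetles — 3 of 5 types.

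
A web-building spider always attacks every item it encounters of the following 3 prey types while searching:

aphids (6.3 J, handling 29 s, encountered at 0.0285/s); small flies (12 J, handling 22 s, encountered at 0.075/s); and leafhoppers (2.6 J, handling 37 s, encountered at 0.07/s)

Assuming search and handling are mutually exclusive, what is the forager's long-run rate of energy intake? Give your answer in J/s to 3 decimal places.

0.208 J/s

Energy encountered per unit search time: 0.0285×6.3 + 0.075×12 + 0.07×2.6 = 1.262 J/s.
Handling time per unit search time: 0.0285×29 + 0.075×22 + 0.07×37 = 5.067.
Rate = 1.262/(1 + 5.067) = 0.208 J/s.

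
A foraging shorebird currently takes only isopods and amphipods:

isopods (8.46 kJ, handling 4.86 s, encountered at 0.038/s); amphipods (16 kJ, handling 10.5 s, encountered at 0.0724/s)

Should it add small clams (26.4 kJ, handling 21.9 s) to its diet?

Yes

Current rate: (0.038×8.46 + 0.0724×16)/(1 + 0.038×4.86 + 0.0724×10.5) = 0.7609 kJ/s.
Profitability of small clams: 26.4/21.9 = 1.205 kJ/s.
Since 1.205 > R, including small clams increases the long-run rate.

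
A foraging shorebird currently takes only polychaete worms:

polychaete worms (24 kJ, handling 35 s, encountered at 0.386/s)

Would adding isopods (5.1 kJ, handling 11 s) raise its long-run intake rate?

Current rate: (0.386×24)/(1 + 0.386×35) = 0.6385 kJ/s.
isopods: E/h = 5.1/11 = 0.4636 kJ/s.
Since 0.4636 < R, time spent handling isopods is better spent searching.

No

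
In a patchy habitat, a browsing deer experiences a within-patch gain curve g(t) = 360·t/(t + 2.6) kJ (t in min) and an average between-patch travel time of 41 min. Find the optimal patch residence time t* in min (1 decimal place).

10.3 min

Maximise g(t)/(T+t): set derivative to zero → g'(t)(T+t) = g(t).
g'(t) = 360·2.6/(t + 2.6)². Setting 360·2.6/(t+2.6)² = 360t/[(t+2.6)(41+t)] gives 2.6(41+t) = t(t+2.6), so t² = 2.6×41 = 106.6.
t* = √106.6 = 10.32 min.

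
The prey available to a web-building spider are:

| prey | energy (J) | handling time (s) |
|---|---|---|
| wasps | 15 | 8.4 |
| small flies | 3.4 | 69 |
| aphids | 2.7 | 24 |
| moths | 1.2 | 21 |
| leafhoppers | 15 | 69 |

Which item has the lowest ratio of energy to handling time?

In descending order of E/h:
wasps: 15/8.4 = 1.79 J/s
leafhoppers: 15/69 = 0.217 J/s
aphids: 2.7/24 = 0.113 J/s
moths: 1.2/21 = 0.0571 J/s
small flies: 3.4/69 = 0.0493 J/s

small flies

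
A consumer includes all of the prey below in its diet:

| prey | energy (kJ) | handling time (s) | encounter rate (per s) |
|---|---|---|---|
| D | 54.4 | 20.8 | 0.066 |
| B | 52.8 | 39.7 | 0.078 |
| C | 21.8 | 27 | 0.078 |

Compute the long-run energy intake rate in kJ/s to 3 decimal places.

R = (0.066×54.4 + 0.078×52.8 + 0.078×21.8) / (1 + 0.066×20.8 + 0.078×39.7 + 0.078×27) = 9.409/7.575 = 1.242 kJ/s.

1.242 kJ/s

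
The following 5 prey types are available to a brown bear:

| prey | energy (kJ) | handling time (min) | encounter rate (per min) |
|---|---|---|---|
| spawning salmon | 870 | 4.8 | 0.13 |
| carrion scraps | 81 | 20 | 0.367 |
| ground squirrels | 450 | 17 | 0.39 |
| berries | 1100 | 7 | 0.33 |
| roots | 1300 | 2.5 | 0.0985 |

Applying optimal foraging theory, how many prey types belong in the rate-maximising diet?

3

Profitabilities (E/h, kJ/min): roots 520, spawning salmon 181, berries 157, ground squirrels 26.5, carrion scraps 4.05. Add prey in this order while the next type's profitability exceeds the intake rate on those already taken.
Rate on top 1: 102.7. spawning salmon: 181 > 102.7 → include.
Rate on top 2: 128.9. berries: 157 > 128.9 → include.
Rate on top 3: 144.5. ground squirrels: 26.5 < 144.5 → exclude; stop.
Optimal diet: roots, spawning salmon, berries — 3 of 5 types.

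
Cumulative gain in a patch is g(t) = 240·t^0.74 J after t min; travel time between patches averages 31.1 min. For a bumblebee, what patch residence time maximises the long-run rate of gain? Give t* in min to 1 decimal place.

88.5 min

Maximise g(t)/(T+t): set derivative to zero → g'(t)(T+t) = g(t).
g'(t) = 0.74·240·t^-0.26. Setting 0.74·240·t^-0.26 = 240·t^0.74/(31.1+t) gives 0.74(31.1+t) = t, so 0.26·t = 0.74×31.1.
t* = 0.74×31.1/0.26 = 88.52 min.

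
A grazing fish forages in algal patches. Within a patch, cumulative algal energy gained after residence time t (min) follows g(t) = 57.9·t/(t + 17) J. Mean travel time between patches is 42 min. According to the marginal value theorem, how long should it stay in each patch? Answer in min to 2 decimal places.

Optimal t* satisfies g'(t*) = g(t*)/(T + t*).
g'(t) = 57.9·17/(t + 17)². Setting 57.9·17/(t+17)² = 57.9t/[(t+17)(42+t)] gives 17(42+t) = t(t+17), so t² = 17×42 = 714.
t* = √714 = 26.72 min.

26.72 min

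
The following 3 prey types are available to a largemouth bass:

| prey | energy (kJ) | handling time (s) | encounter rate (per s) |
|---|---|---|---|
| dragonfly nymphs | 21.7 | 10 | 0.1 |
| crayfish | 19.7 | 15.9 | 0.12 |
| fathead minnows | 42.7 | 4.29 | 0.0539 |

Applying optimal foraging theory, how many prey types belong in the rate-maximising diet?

2

Rank by E/h (kJ/s): fathead minnows 9.95, dragonfly nymphs 2.17, crayfish 1.24. Include each in turn until the next type's E/h falls below the running intake rate.
Rate on top 1: 1.869. dragonfly nymphs: 2.17 > 1.869 → include.
Rate on top 2: 2.004. crayfish: 1.24 < 2.004 → exclude; stop.
Optimal diet: fathead minnows, dragonfly nymphs — 2 of 3 types.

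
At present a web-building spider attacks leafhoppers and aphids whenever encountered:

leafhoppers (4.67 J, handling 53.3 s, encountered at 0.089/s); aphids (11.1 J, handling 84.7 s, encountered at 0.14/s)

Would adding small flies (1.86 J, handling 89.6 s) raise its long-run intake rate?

Intake rate on the current diet: R = (0.089×4.67 + 0.14×11.1) / (1 + 0.089×53.3 + 0.14×84.7) = 1.97/17.6 = 0.1119 J/s.
Profitability of small flies: 1.86/89.6 = 0.02076 J/s.
0.02076 < 0.1119, so adding small flies would lower the average — exclude it.

No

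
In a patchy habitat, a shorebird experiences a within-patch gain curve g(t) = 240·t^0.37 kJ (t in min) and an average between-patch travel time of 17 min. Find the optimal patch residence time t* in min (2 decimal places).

9.98 min

Maximise g(t)/(T+t): set derivative to zero → g'(t)(T+t) = g(t).
g'(t) = 0.37·240·t^-0.63. Setting 0.37·240·t^-0.63 = 240·t^0.37/(17+t) gives 0.37(17+t) = t, so 0.63·t = 0.37×17.
t* = 0.37×17/0.63 = 9.984 min.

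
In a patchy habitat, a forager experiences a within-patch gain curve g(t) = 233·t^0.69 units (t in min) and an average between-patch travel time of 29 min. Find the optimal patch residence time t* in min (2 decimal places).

Maximise g(t)/(T+t): set derivative to zero → g'(t)(T+t) = g(t).
g'(t) = 0.69·233·t^-0.31. Setting 0.69·233·t^-0.31 = 233·t^0.69/(29+t) gives 0.69(29+t) = t, so 0.31·t = 0.69×29.
t* = 0.69×29/0.31 = 64.55 min.

64.55 min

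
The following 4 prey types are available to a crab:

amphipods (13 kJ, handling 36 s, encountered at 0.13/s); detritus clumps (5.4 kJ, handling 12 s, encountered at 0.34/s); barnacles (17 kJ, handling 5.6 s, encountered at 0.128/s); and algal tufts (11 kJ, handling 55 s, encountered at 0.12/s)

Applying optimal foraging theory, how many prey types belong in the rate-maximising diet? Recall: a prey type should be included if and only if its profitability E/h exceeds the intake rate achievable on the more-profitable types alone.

Rank by E/h (kJ/s): barnacles 3.04, detritus clumps 0.45, amphipods 0.361, algal tufts 0.2. Include each in turn until the next type's E/h falls below the running intake rate.
Rate on top 1: 1.267. detritus clumps: 0.45 < 1.267 → exclude; stop.
Optimal diet: barnacles — 1 of 4 types.

1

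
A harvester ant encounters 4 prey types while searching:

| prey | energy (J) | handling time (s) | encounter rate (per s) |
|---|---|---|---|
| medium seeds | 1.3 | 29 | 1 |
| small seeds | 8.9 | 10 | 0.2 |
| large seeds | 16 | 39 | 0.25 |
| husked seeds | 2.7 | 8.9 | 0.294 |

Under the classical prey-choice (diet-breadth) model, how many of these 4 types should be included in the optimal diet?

1

Profitabilities (E/h, J/s): small seeds 0.89, large seeds 0.41, husked seeds 0.303, medium seeds 0.0448. Add prey in this order while the next type's profitability exceeds the intake rate on those already taken.
Rate on top 1: 0.5933. large seeds: 0.41 < 0.5933 → exclude; stop.
Optimal diet: small seeds — 1 of 4 types.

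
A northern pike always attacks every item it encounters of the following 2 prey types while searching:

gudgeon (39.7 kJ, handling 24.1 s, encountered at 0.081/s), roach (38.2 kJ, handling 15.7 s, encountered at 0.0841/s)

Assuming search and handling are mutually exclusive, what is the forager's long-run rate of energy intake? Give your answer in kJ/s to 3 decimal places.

1.505 kJ/s

R = (0.081×39.7 + 0.0841×38.2) / (1 + 0.081×24.1 + 0.0841×15.7) = 6.428/4.272 = 1.505 kJ/s.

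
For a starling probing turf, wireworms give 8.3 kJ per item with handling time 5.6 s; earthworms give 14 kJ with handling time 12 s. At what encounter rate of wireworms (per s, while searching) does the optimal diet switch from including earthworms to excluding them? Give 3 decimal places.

0.660 per s

Drop earthworms once their profitability E₂/h₂ falls below the rate achievable on wireworms alone: E₂/h₂ = λE₁/(1 + λh₁).
Solve for λ: λE₁h₂ = E₂(1 + λh₁) → λ(E₁h₂ − E₂h₁) = E₂ → λ = E₂/(E₁h₂ − E₂h₁).
λ = 14/(8.3×12 − 14×5.6) = 14/21.2 = 0.6604 per s.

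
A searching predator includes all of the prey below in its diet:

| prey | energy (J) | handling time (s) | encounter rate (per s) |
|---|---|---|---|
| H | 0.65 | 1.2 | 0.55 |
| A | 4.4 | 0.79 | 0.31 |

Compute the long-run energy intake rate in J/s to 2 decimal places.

0.90 J/s

Energy encountered per unit search time: 0.55×0.65 + 0.31×4.4 = 1.722 J/s.
Handling time per unit search time: 0.55×1.2 + 0.31×0.79 = 0.9049.
Rate = 1.722/(1 + 0.9049) = 0.9037 J/s.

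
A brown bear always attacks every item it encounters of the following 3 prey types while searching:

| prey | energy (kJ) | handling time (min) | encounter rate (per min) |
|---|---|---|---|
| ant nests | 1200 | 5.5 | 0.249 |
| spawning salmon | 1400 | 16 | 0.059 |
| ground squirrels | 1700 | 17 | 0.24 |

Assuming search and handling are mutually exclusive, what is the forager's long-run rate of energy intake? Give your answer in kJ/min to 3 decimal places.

R = Σλ_iE_i / (1 + Σλ_ih_i)
Numerator: 0.249×1200 + 0.059×1400 + 0.24×1700 = 789.4
Denominator: 1 + 0.249×5.5 + 0.059×16 + 0.24×17 = 7.393
R = 789.4/7.393 = 106.8 kJ/min

106.769 kJ/min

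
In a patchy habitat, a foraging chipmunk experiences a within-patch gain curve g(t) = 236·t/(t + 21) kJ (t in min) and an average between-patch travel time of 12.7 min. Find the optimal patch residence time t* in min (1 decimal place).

16.3 min

By the marginal value theorem, leave when the instantaneous gain rate g'(t) equals the habitat-wide average g(t)/(T + t).
g'(t) = 236·21/(t + 21)². Setting 236·21/(t+21)² = 236t/[(t+21)(12.7+t)] gives 21(12.7+t) = t(t+21), so t² = 21×12.7 = 266.7.
t* = √266.7 = 16.33 min.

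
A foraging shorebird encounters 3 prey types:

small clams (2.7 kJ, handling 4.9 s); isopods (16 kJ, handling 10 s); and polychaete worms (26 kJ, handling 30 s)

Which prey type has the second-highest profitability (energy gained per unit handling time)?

In descending order of E/h:
isopods: 16/10 = 1.6 kJ/s
polychaete worms: 26/30 = 0.867 kJ/s
small clams: 2.7/4.9 = 0.551 kJ/s

polychaete worms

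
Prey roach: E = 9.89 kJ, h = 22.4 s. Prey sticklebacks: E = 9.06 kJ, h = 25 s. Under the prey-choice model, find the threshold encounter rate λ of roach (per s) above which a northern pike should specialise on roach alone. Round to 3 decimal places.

0.204 per s

The zero-one rule: include sticklebacks iff E₂/h₂ > λE₁/(1+λh₁). Equality gives the switch point.
λE₁h₂ = E₂ + λE₂h₁ ⇒ λ = E₂/(E₁h₂ − E₂h₁) = 9.06/(247.2 − 202.9) = 0.2045 per s.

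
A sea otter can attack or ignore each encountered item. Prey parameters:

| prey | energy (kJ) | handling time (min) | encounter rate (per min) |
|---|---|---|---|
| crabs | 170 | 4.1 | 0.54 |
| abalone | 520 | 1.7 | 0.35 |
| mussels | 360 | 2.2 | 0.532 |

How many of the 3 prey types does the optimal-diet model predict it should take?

2

Profitabilities (E/h, kJ/min): abalone 306, mussels 164, crabs 41.5. Add prey in this order while the next type's profitability exceeds the intake rate on those already taken.
Rate on top 1: 114.1. mussels: 164 > 114.1 → include.
Rate on top 2: 135.1. crabs: 41.5 < 135.1 → exclude; stop.
Optimal diet: abalone, mussels — 2 of 3 types.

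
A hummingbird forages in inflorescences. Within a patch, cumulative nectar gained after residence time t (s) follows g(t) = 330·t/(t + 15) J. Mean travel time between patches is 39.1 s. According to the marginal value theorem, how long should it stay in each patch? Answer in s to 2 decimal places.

24.22 s

Maximise g(t)/(T+t): set derivative to zero → g'(t)(T+t) = g(t).
g'(t) = 330·15/(t + 15)². Setting 330·15/(t+15)² = 330t/[(t+15)(39.1+t)] gives 15(39.1+t) = t(t+15), so t² = 15×39.1 = 586.5.
t* = √586.5 = 24.22 s.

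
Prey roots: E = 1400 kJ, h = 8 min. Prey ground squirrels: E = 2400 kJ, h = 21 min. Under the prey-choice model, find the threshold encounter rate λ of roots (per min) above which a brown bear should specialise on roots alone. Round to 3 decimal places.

0.235 per min

Drop ground squirrels once their profitability E₂/h₂ falls below the rate achievable on roots alone: E₂/h₂ = λE₁/(1 + λh₁).
Solve for λ: λE₁h₂ = E₂(1 + λh₁) → λ(E₁h₂ − E₂h₁) = E₂ → λ = E₂/(E₁h₂ − E₂h₁).
λ = 2400/(1400×21 − 2400×8) = 2400/1.02e+04 = 0.2353 per min.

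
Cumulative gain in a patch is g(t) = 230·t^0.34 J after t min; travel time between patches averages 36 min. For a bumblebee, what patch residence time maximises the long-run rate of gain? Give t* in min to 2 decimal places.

By the marginal value theorem, leave when the instantaneous gain rate g'(t) equals the habitat-wide average g(t)/(T + t).
g'(t) = 0.34·230·t^-0.66. Setting 0.34·230·t^-0.66 = 230·t^0.34/(36+t) gives 0.34(36+t) = t, so 0.66·t = 0.34×36.
t* = 0.34×36/0.66 = 18.55 min.

18.55 min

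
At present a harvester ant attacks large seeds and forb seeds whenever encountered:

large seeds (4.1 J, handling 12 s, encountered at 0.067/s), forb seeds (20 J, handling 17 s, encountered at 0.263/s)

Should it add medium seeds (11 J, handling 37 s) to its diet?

No

Current rate: (0.067×4.1 + 0.263×20)/(1 + 0.067×12 + 0.263×17) = 0.882 J/s.
medium seeds: E/h = 11/37 = 0.2973 J/s.
0.2973 < 0.882, so adding medium seeds would lower the average — exclude it.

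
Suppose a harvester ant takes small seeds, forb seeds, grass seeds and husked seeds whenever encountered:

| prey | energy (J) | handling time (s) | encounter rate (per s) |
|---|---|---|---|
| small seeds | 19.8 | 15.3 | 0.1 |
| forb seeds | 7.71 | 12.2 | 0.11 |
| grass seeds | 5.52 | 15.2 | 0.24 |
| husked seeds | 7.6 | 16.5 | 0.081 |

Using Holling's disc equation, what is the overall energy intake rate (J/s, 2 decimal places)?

0.54 J/s

R = Σλ_iE_i / (1 + Σλ_ih_i)
Numerator: 0.1×19.8 + 0.11×7.71 + 0.24×5.52 + 0.081×7.6 = 4.768
Denominator: 1 + 0.1×15.3 + 0.11×12.2 + 0.24×15.2 + 0.081×16.5 = 8.857
R = 4.768/8.857 = 0.5384 J/s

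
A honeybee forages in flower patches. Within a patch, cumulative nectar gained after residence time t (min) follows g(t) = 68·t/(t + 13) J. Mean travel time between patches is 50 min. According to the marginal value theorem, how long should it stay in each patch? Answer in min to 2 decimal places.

Maximise g(t)/(T+t): set derivative to zero → g'(t)(T+t) = g(t).
g'(t) = 68·13/(t + 13)². Setting 68·13/(t+13)² = 68t/[(t+13)(50+t)] gives 13(50+t) = t(t+13), so t² = 13×50 = 650.
t* = √650 = 25.5 min.

25.50 min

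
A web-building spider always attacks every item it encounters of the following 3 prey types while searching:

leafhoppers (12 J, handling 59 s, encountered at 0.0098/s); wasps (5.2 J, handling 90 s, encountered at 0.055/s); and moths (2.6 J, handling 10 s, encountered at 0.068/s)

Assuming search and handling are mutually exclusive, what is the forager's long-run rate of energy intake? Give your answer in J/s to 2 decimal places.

R = (0.0098×12 + 0.055×5.2 + 0.068×2.6) / (1 + 0.0098×59 + 0.055×90 + 0.068×10) = 0.5804/7.208 = 0.08052 J/s.

0.08 J/s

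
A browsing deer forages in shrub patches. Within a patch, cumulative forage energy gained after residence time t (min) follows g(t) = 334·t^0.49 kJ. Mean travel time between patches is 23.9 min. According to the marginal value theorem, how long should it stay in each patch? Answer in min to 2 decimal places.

By the marginal value theorem, leave when the instantaneous gain rate g'(t) equals the habitat-wide average g(t)/(T + t).
g'(t) = 0.49·334·t^-0.51. Setting 0.49·334·t^-0.51 = 334·t^0.49/(23.9+t) gives 0.49(23.9+t) = t, so 0.51·t = 0.49×23.9.
t* = 0.49×23.9/0.51 = 22.96 min.

22.96 min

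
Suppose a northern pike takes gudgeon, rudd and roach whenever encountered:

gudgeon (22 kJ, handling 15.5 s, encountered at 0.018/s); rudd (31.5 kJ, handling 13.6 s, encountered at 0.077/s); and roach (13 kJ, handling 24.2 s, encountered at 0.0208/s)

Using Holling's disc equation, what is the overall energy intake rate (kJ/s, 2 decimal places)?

1.09 kJ/s

R = (0.018×22 + 0.077×31.5 + 0.0208×13) / (1 + 0.018×15.5 + 0.077×13.6 + 0.0208×24.2) = 3.092/2.83 = 1.093 kJ/s.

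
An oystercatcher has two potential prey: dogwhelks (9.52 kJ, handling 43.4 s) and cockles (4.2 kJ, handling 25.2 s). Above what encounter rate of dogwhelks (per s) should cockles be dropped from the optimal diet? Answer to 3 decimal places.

At the threshold, the rate on dogwhelks alone equals the profitability of cockles: λ·9.52/(1 + λ·43.4) = 4.2/25.2 = 0.1667.
Rearranging, λ(9.52 − 0.1667×43.4) = 0.1667, so λ = 0.1667/2.287 = 0.07289 per s.

0.073 per s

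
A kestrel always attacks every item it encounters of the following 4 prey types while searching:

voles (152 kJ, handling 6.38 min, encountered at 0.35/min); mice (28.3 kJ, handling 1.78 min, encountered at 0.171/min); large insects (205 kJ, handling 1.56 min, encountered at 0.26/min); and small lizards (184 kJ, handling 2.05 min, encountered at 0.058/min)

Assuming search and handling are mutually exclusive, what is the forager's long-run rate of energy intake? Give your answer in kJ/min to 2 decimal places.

30.04 kJ/min

R = (0.35×152 + 0.171×28.3 + 0.26×205 + 0.058×184) / (1 + 0.35×6.38 + 0.171×1.78 + 0.26×1.56 + 0.058×2.05) = 122/4.062 = 30.04 kJ/min.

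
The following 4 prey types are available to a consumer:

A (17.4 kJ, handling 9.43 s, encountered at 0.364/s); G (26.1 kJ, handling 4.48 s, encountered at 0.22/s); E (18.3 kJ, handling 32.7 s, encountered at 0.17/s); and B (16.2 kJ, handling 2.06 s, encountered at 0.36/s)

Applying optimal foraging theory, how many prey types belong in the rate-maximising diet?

Profitabilities (E/h, kJ/s): B 7.86, G 5.83, A 1.85, E 0.56. Add prey in this order while the next type's profitability exceeds the intake rate on those already taken.
Rate on top 1: 3.349. G: 5.83 > 3.349 → include.
Rate on top 2: 4.244. A: 1.85 < 4.244 → exclude; stop.
Optimal diet: B, G — 2 of 4 types.

2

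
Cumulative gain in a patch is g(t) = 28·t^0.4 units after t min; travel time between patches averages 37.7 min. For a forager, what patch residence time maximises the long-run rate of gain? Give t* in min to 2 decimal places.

25.13 min

Optimal t* satisfies g'(t*) = g(t*)/(T + t*).
g'(t) = 0.4·28·t^-0.6. Setting 0.4·28·t^-0.6 = 28·t^0.4/(37.7+t) gives 0.4(37.7+t) = t, so 0.60·t = 0.4×37.7.
t* = 0.4×37.7/0.60 = 25.13 min.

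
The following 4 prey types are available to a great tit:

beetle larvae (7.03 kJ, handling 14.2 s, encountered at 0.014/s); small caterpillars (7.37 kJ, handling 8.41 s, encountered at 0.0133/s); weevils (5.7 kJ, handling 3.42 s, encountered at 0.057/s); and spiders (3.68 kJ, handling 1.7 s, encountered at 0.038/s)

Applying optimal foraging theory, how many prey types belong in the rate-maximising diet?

4

Profitabilities (E/h, kJ/s): spiders 2.16, weevils 1.67, small caterpillars 0.876, beetle larvae 0.495. Add prey in this order while the next type's profitability exceeds the intake rate on those already taken.
Rate on top 1: 0.1314. weevils: 1.67 > 0.1314 → include.
Rate on top 2: 0.369. small caterpillars: 0.876 > 0.369 → include.
Rate on top 3: 0.4104. beetle larvae: 0.495 > 0.4104 → include.
Optimal diet: spiders, weevils, small caterpillars, beetle larvae — 4 of 4 types.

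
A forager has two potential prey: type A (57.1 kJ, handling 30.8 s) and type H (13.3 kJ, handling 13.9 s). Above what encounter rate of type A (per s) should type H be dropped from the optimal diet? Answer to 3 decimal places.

Drop type H once their profitability E₂/h₂ falls below the rate achievable on type A alone: E₂/h₂ = λE₁/(1 + λh₁).
Solve for λ: λE₁h₂ = E₂(1 + λh₁) → λ(E₁h₂ − E₂h₁) = E₂ → λ = E₂/(E₁h₂ − E₂h₁).
λ = 13.3/(57.1×13.9 − 13.3×30.8) = 13.3/384.1 = 0.03463 per s.

0.035 per s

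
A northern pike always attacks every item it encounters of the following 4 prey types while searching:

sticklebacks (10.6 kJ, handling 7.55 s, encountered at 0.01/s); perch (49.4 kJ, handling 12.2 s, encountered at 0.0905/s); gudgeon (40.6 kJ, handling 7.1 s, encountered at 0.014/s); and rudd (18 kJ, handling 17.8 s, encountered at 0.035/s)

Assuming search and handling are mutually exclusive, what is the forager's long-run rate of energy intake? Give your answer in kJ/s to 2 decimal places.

1.99 kJ/s

Energy encountered per unit search time: 0.01×10.6 + 0.0905×49.4 + 0.014×40.6 + 0.035×18 = 5.775 kJ/s.
Handling time per unit search time: 0.01×7.55 + 0.0905×12.2 + 0.014×7.1 + 0.035×17.8 = 1.902.
Rate = 5.775/(1 + 1.902) = 1.99 kJ/s.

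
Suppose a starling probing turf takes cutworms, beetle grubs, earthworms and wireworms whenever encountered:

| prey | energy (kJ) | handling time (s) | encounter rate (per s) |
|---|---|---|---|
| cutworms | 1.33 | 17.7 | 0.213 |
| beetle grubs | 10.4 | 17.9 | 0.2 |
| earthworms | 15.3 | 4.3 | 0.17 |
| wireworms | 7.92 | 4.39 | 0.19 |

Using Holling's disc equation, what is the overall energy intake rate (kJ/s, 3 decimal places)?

0.652 kJ/s

R = (0.213×1.33 + 0.2×10.4 + 0.17×15.3 + 0.19×7.92) / (1 + 0.213×17.7 + 0.2×17.9 + 0.17×4.3 + 0.19×4.39) = 6.469/9.915 = 0.6524 kJ/s.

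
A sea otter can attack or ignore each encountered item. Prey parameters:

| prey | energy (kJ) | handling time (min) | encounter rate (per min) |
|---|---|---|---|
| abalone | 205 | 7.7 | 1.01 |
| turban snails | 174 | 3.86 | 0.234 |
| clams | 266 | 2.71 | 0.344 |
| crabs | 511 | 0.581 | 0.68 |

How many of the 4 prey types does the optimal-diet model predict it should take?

1

Profitabilities (E/h, kJ/min): crabs 880, clams 98.2, turban snails 45.1, abalone 26.6. Add prey in this order while the next type's profitability exceeds the intake rate on those already taken.
Rate on top 1: 249.1. clams: 98.2 < 249.1 → exclude; stop.
Optimal diet: crabs — 1 of 4 types.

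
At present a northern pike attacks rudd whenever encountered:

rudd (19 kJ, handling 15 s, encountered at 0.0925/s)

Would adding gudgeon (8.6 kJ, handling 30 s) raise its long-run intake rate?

Intake rate on the current diet: R = (0.0925×19) / (1 + 0.0925×15) = 1.758/2.388 = 0.7361 kJ/s.
Profitability of gudgeon: 8.6/30 = 0.2867 kJ/s.
0.2867 < 0.7361, so adding gudgeon would lower the average — exclude it.

No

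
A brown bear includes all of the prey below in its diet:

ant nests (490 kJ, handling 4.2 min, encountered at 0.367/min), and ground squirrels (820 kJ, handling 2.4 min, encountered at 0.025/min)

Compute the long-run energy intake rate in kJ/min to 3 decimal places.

77.009 kJ/min

R = Σλ_iE_i / (1 + Σλ_ih_i)
Numerator: 0.367×490 + 0.025×820 = 200.3
Denominator: 1 + 0.367×4.2 + 0.025×2.4 = 2.601
R = 200.3/2.601 = 77.01 kJ/min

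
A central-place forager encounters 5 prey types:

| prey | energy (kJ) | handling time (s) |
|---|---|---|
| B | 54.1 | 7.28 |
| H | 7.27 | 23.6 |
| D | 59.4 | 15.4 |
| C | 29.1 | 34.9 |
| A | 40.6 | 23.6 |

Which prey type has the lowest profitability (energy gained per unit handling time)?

In descending order of E/h:
B: 54.1/7.28 = 7.43 kJ/s
D: 59.4/15.4 = 3.86 kJ/s
A: 40.6/23.6 = 1.72 kJ/s
C: 29.1/34.9 = 0.834 kJ/s
H: 7.27/23.6 = 0.308 kJ/s

H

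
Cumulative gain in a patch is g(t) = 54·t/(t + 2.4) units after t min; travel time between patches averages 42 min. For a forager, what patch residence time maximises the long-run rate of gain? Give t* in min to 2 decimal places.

Maximise g(t)/(T+t): set derivative to zero → g'(t)(T+t) = g(t).
g'(t) = 54·2.4/(t + 2.4)². Setting 54·2.4/(t+2.4)² = 54t/[(t+2.4)(42+t)] gives 2.4(42+t) = t(t+2.4), so t² = 2.4×42 = 100.8.
t* = √100.8 = 10.04 min.

10.04 min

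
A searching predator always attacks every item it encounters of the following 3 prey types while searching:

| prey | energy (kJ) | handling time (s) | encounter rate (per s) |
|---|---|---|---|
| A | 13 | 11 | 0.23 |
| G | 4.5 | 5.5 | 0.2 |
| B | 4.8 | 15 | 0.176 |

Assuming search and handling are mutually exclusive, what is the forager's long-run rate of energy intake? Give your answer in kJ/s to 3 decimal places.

0.651 kJ/s

Energy encountered per unit search time: 0.23×13 + 0.2×4.5 + 0.176×4.8 = 4.735 kJ/s.
Handling time per unit search time: 0.23×11 + 0.2×5.5 + 0.176×15 = 6.27.
Rate = 4.735/(1 + 6.27) = 0.6513 kJ/s.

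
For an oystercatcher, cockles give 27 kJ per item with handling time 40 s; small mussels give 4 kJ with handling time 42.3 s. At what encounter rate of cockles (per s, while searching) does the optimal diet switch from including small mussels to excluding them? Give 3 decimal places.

At the threshold, the rate on cockles alone equals the profitability of small mussels: λ·27/(1 + λ·40) = 4/42.3 = 0.09456.
Rearranging, λ(27 − 0.09456×40) = 0.09456, so λ = 0.09456/23.22 = 0.004073 per s.

0.004 per s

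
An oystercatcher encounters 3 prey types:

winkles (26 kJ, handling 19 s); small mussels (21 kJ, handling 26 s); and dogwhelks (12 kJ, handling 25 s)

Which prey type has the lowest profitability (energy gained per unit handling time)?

dogwhelks

Profitability E/h (kJ/s): winkles = 26/19 = 1.37, small mussels = 21/26 = 0.808, dogwhelks = 12/25 = 0.48.
Ranked: winkles > small mussels > dogwhelks.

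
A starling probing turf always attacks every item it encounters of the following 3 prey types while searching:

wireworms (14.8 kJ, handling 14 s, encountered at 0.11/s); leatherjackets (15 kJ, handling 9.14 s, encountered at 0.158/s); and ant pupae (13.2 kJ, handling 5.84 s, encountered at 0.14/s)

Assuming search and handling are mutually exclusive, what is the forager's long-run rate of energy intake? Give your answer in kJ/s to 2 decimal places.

1.22 kJ/s

Energy encountered per unit search time: 0.11×14.8 + 0.158×15 + 0.14×13.2 = 5.846 kJ/s.
Handling time per unit search time: 0.11×14 + 0.158×9.14 + 0.14×5.84 = 3.802.
Rate = 5.846/(1 + 3.802) = 1.217 kJ/s.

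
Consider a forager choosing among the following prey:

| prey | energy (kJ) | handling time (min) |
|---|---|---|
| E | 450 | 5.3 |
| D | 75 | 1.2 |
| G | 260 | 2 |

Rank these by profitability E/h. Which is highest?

G

Profitability E/h (kJ/min): E = 450/5.3 = 84.9, D = 75/1.2 = 62.5, G = 260/2 = 130.
Ranked: G > E > D.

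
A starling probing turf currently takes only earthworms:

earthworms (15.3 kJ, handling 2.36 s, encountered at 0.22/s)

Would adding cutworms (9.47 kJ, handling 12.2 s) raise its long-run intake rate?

Intake rate on the current diet: R = (0.22×15.3) / (1 + 0.22×2.36) = 3.366/1.519 = 2.216 kJ/s.
Profitability of cutworms: 9.47/12.2 = 0.7762 kJ/s.
Since 0.7762 < R, time spent handling cutworms is better spent searching.

No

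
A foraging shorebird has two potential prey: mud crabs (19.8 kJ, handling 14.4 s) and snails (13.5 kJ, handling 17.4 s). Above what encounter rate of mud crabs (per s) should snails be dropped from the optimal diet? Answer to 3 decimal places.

0.090 per s

The zero-one rule: include snails iff E₂/h₂ > λE₁/(1+λh₁). Equality gives the switch point.
λE₁h₂ = E₂ + λE₂h₁ ⇒ λ = E₂/(E₁h₂ − E₂h₁) = 13.5/(344.5 − 194.4) = 0.08993 per s.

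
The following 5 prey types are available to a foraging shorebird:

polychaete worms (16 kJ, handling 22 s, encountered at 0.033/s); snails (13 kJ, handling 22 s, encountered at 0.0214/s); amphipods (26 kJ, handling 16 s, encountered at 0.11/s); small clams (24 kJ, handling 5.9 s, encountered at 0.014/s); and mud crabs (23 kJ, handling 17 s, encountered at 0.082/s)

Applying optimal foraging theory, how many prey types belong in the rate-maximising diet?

E/h in descending order: small clams 4.07, amphipods 1.62, mud crabs 1.35, polychaete worms 0.727, snails 0.591 kJ/s. The optimal diet is the largest prefix of this list for which every included type satisfies E_i/h_i > R on the types above it.
Rate on top 1: 0.3104. amphipods: 1.62 > 0.3104 → include.
Rate on top 2: 1.124. mud crabs: 1.35 > 1.124 → include.
Rate on top 3: 1.2. polychaete worms: 0.727 < 1.2 → exclude; stop.
Optimal diet: small clams, amphipods, mud crabs — 3 of 5 types.

3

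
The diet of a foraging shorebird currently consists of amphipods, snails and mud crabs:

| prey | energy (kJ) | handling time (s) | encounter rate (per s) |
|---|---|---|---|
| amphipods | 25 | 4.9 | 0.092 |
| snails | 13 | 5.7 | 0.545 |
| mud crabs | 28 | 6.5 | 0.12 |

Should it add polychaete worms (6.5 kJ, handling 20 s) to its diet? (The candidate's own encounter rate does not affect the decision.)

Current rate: (0.092×25 + 0.545×13 + 0.12×28)/(1 + 0.092×4.9 + 0.545×5.7 + 0.12×6.5) = 2.388 kJ/s.
polychaete worms: E/h = 6.5/20 = 0.325 kJ/s.
Since 0.325 < R, time spent handling polychaete worms is better spent searching.

No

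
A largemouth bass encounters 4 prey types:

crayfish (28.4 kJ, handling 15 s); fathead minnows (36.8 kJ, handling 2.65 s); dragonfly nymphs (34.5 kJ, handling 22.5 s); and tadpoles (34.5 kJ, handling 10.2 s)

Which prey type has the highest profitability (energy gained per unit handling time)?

fathead minnows

In descending order of E/h:
fathead minnows: 36.8/2.65 = 13.9 kJ/s
tadpoles: 34.5/10.2 = 3.38 kJ/s
crayfish: 28.4/15 = 1.89 kJ/s
dragonfly nymphs: 34.5/22.5 = 1.53 kJ/s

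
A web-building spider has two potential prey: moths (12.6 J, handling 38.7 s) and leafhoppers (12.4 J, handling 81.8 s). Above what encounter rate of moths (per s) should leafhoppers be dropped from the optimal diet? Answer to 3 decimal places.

The zero-one rule: include leafhoppers iff E₂/h₂ > λE₁/(1+λh₁). Equality gives the switch point.
λE₁h₂ = E₂ + λE₂h₁ ⇒ λ = E₂/(E₁h₂ − E₂h₁) = 12.4/(1031 − 479.9) = 0.02251 per s.

0.023 per s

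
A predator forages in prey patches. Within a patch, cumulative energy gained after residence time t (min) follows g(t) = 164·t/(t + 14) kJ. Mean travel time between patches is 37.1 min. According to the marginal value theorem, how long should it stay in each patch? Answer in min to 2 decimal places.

Optimal t* satisfies g'(t*) = g(t*)/(T + t*).
g'(t) = 164·14/(t + 14)². Setting 164·14/(t+14)² = 164t/[(t+14)(37.1+t)] gives 14(37.1+t) = t(t+14), so t² = 14×37.1 = 519.4.
t* = √519.4 = 22.79 min.

22.79 min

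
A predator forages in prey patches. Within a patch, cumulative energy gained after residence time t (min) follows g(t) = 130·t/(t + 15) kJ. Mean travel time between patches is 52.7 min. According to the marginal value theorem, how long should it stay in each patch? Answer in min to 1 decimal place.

28.1 min

Optimal t* satisfies g'(t*) = g(t*)/(T + t*).
g'(t) = 130·15/(t + 15)². Setting 130·15/(t+15)² = 130t/[(t+15)(52.7+t)] gives 15(52.7+t) = t(t+15), so t² = 15×52.7 = 790.5.
t* = √790.5 = 28.12 min.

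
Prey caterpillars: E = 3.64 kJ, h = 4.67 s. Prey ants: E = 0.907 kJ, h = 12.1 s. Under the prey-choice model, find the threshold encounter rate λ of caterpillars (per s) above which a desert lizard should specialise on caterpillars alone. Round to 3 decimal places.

Drop ants once their profitability E₂/h₂ falls below the rate achievable on caterpillars alone: E₂/h₂ = λE₁/(1 + λh₁).
Solve for λ: λE₁h₂ = E₂(1 + λh₁) → λ(E₁h₂ − E₂h₁) = E₂ → λ = E₂/(E₁h₂ − E₂h₁).
λ = 0.907/(3.64×12.1 − 0.907×4.67) = 0.907/39.81 = 0.02278 per s.

0.023 per s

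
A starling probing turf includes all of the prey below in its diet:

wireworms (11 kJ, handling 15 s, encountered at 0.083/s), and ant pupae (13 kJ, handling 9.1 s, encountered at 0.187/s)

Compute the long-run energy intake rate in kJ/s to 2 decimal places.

Energy encountered per unit search time: 0.083×11 + 0.187×13 = 3.344 kJ/s.
Handling time per unit search time: 0.083×15 + 0.187×9.1 = 2.947.
Rate = 3.344/(1 + 2.947) = 0.8473 kJ/s.

0.85 kJ/s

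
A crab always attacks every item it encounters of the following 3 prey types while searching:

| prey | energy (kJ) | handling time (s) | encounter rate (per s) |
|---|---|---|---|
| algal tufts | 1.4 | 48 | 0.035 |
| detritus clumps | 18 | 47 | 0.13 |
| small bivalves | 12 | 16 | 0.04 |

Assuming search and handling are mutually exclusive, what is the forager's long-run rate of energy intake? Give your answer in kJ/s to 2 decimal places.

0.30 kJ/s

R = (0.035×1.4 + 0.13×18 + 0.04×12) / (1 + 0.035×48 + 0.13×47 + 0.04×16) = 2.869/9.43 = 0.3042 kJ/s.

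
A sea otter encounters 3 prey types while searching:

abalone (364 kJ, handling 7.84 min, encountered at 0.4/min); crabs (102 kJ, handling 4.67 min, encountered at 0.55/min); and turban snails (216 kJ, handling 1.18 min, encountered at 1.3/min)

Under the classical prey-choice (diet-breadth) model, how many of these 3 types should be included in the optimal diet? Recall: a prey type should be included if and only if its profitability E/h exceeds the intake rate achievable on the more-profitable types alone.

Rank by E/h (kJ/min): turban snails 183, abalone 46.4, crabs 21.8. Include each in turn until the next type's E/h falls below the running intake rate.
Rate on top 1: 110.8. abalone: 46.4 < 110.8 → exclude; stop.
Optimal diet: turban snails — 1 of 3 types.

1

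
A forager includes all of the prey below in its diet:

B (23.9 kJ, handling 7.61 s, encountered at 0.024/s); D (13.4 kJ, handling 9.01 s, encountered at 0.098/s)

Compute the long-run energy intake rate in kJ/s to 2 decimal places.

R = Σλ_iE_i / (1 + Σλ_ih_i)
Numerator: 0.024×23.9 + 0.098×13.4 = 1.887
Denominator: 1 + 0.024×7.61 + 0.098×9.01 = 2.066
R = 1.887/2.066 = 0.9134 kJ/s

0.91 kJ/s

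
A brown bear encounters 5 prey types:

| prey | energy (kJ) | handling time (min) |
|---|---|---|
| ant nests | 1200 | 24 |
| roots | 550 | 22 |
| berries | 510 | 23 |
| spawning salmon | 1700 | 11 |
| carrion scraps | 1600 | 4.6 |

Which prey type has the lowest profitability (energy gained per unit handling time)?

Profitability E/h (kJ/min): ant nests = 1200/24 = 50, roots = 550/22 = 25, berries = 510/23 = 22.2, spawning salmon = 1700/11 = 155, carrion scraps = 1600/4.6 = 348.
Ranked: carrion scraps > spawning salmon > ant nests > roots > berries.

berries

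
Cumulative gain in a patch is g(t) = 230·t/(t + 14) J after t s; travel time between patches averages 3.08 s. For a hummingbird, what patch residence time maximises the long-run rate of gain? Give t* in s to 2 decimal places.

6.57 s

By the marginal value theorem, leave when the instantaneous gain rate g'(t) equals the habitat-wide average g(t)/(T + t).
g'(t) = 230·14/(t + 14)². Setting 230·14/(t+14)² = 230t/[(t+14)(3.08+t)] gives 14(3.08+t) = t(t+14), so t² = 14×3.08 = 43.12.
t* = √43.12 = 6.567 s.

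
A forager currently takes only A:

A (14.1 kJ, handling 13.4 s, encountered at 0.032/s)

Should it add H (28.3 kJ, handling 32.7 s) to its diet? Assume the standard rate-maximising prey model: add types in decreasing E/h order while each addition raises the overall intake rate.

Yes

Intake rate on the current diet: R = (0.032×14.1) / (1 + 0.032×13.4) = 0.4512/1.429 = 0.3158 kJ/s.
H: E/h = 28.3/32.7 = 0.8654 kJ/s.
0.8654 > 0.3158, so adding H raises the average — include it.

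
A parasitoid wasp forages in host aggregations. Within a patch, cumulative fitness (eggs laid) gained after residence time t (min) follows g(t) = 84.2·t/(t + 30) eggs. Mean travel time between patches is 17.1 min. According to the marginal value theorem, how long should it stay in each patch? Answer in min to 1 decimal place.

By the marginal value theorem, leave when the instantaneous gain rate g'(t) equals the habitat-wide average g(t)/(T + t).
g'(t) = 84.2·30/(t + 30)². Setting 84.2·30/(t+30)² = 84.2t/[(t+30)(17.1+t)] gives 30(17.1+t) = t(t+30), so t² = 30×17.1 = 513.
t* = √513 = 22.65 min.

22.6 min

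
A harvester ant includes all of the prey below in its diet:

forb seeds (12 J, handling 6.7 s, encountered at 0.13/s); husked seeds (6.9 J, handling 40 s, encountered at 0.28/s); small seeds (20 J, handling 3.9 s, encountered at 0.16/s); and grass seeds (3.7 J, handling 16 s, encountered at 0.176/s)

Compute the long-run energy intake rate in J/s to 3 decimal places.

0.445 J/s

Energy encountered per unit search time: 0.13×12 + 0.28×6.9 + 0.16×20 + 0.176×3.7 = 7.343 J/s.
Handling time per unit search time: 0.13×6.7 + 0.28×40 + 0.16×3.9 + 0.176×16 = 15.51.
Rate = 7.343/(1 + 15.51) = 0.4447 J/s.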